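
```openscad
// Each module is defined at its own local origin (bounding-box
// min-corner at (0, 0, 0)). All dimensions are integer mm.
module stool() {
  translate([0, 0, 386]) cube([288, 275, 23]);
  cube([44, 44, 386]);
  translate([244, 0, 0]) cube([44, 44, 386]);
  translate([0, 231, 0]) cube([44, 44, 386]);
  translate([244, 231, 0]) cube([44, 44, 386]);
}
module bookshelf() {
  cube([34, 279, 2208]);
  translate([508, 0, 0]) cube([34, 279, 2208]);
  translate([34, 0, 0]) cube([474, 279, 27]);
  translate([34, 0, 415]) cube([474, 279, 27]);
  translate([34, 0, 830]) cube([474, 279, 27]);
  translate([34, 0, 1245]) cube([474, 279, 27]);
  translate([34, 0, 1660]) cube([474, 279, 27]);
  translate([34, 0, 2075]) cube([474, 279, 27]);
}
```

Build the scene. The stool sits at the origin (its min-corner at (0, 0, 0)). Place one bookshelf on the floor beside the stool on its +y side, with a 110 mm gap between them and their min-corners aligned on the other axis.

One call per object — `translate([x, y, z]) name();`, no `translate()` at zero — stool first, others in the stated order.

stool();
translate([0, 385, 0]) bookshelf();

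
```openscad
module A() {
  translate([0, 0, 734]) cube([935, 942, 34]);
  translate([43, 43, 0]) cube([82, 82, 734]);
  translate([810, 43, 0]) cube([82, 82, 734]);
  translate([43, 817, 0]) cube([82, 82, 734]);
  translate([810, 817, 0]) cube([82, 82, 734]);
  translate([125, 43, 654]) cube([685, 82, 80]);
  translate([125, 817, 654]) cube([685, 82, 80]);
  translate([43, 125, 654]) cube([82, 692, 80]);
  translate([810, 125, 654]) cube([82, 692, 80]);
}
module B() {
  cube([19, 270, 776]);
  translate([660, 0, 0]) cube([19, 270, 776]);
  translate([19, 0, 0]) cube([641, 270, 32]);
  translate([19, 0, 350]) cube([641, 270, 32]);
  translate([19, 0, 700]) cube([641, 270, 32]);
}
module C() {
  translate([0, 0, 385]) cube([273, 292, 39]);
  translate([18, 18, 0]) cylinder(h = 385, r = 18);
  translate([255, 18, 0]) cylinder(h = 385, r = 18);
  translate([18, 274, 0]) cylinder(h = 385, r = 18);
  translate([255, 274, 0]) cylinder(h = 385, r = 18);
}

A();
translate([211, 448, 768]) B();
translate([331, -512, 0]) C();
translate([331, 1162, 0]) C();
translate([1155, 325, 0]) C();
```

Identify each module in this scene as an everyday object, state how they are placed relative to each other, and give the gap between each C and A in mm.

A is a table. B is a bookshelf. C is a stool. The bookshelf is on top of the table. Three stools sit around the table at the −y, +y, +x sides. The gap between each stool and the table is 220 mm.

Each stool's nearest face is 220 mm from the table's bounding box.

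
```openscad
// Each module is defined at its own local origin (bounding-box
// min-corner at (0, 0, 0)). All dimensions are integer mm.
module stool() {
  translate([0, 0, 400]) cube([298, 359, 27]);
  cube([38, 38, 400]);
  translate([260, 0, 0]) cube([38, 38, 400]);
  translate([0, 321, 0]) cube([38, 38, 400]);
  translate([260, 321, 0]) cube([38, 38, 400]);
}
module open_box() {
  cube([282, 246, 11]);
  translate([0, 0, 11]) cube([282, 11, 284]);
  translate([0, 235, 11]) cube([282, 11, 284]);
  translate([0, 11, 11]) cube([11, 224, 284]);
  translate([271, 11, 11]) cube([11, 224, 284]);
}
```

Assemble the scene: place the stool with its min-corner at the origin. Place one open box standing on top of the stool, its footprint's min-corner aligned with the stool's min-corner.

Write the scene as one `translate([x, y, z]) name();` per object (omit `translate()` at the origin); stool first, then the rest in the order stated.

stool();
translate([0, 0, 427]) open_box();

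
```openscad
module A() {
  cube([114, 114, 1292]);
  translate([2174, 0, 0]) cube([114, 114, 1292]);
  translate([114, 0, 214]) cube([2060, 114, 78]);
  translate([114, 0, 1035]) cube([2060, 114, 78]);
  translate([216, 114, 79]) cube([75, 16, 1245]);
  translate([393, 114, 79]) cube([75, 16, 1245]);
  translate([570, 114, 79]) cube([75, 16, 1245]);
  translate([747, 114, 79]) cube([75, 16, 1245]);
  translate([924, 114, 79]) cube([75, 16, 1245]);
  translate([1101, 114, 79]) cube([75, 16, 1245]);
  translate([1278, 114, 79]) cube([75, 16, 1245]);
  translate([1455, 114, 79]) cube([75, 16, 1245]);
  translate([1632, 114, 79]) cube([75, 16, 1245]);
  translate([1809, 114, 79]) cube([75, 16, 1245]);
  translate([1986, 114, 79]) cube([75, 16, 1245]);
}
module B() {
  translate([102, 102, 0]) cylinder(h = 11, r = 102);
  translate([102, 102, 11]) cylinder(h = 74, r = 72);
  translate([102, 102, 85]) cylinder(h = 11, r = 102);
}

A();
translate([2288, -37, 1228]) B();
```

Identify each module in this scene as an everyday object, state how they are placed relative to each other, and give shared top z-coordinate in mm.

Both tops at z = 1324 mm.

A is a fence section. B is a spool. The spool is beside the fence section with their tops flush at z = 1324. The shared top z-coordinate is 1324 mm.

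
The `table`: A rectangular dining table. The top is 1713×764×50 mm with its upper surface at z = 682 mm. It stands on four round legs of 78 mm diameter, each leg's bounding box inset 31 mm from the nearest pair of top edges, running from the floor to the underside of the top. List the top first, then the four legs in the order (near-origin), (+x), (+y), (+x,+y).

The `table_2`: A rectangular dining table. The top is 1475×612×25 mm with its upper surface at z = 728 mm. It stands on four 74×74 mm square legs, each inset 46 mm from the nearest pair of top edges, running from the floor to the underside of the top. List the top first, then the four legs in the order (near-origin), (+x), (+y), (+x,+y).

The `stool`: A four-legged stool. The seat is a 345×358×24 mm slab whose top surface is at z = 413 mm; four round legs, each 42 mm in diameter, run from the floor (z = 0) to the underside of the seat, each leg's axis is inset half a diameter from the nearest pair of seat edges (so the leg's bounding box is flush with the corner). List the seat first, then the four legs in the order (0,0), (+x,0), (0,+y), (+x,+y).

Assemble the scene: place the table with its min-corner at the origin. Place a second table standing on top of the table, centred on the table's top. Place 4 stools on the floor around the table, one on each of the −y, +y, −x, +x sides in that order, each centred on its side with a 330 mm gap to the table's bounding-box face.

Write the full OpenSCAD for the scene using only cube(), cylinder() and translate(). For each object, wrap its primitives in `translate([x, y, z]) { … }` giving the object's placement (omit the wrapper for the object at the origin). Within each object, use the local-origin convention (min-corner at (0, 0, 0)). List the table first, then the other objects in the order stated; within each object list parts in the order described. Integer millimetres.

translate([0, 0, 632]) cube([1713, 764, 50]);
translate([70, 70, 0]) cylinder(h = 632, r = 39);
translate([1643, 70, 0]) cylinder(h = 632, r = 39);
translate([70, 694, 0]) cylinder(h = 632, r = 39);
translate([1643, 694, 0]) cylinder(h = 632, r = 39);
translate([119, 76, 682]) {
  translate([0, 0, 703]) cube([1475, 612, 25]);
  translate([46, 46, 0]) cube([74, 74, 703]);
  translate([1355, 46, 0]) cube([74, 74, 703]);
  translate([46, 492, 0]) cube([74, 74, 703]);
  translate([1355, 492, 0]) cube([74, 74, 703]);
}
translate([684, -688, 0]) {
  translate([0, 0, 389]) cube([345, 358, 24]);
  translate([21, 21, 0]) cylinder(h = 389, r = 21);
  translate([324, 21, 0]) cylinder(h = 389, r = 21);
  translate([21, 337, 0]) cylinder(h = 389, r = 21);
  translate([324, 337, 0]) cylinder(h = 389, r = 21);
}
translate([684, 1094, 0]) {
  translate([0, 0, 389]) cube([345, 358, 24]);
  translate([21, 21, 0]) cylinder(h = 389, r = 21);
  translate([324, 21, 0]) cylinder(h = 389, r = 21);
  translate([21, 337, 0]) cylinder(h = 389, r = 21);
  translate([324, 337, 0]) cylinder(h = 389, r = 21);
}
translate([-675, 203, 0]) {
  translate([0, 0, 389]) cube([345, 358, 24]);
  translate([21, 21, 0]) cylinder(h = 389, r = 21);
  translate([324, 21, 0]) cylinder(h = 389, r = 21);
  translate([21, 337, 0]) cylinder(h = 389, r = 21);
  translate([324, 337, 0]) cylinder(h = 389, r = 21);
}
translate([2043, 203, 0]) {
  translate([0, 0, 389]) cube([345, 358, 24]);
  translate([21, 21, 0]) cylinder(h = 389, r = 21);
  translate([324, 21, 0]) cylinder(h = 389, r = 21);
  translate([21, 337, 0]) cylinder(h = 389, r = 21);
  translate([324, 337, 0]) cylinder(h = 389, r = 21);
}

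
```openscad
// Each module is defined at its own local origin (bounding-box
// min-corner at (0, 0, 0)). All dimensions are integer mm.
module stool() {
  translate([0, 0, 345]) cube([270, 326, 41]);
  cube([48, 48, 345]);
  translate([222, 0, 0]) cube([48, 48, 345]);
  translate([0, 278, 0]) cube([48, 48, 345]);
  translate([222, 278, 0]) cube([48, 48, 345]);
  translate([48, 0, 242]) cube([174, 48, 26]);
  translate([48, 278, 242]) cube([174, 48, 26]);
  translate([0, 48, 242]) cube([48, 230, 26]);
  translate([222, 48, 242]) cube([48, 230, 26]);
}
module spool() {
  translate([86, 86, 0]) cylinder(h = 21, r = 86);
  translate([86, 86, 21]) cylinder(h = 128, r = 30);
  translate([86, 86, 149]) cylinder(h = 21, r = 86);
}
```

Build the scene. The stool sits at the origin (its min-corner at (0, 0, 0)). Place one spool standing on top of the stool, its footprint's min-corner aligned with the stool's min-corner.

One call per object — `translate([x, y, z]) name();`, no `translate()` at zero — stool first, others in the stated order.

stool();
translate([0, 0, 386]) spool();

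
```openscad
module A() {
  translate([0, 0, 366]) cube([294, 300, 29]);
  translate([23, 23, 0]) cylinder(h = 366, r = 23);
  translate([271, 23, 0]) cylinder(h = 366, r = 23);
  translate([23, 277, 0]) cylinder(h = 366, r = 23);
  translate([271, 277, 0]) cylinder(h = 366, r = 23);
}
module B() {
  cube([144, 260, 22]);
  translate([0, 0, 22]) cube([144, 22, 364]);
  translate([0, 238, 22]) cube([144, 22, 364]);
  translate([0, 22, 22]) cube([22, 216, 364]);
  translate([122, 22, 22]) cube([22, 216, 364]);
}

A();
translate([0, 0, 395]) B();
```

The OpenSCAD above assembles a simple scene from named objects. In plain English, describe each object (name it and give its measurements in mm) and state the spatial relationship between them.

A is a four-legged stool. The seat is 294×300 mm, 29 mm thick, top at z = 395 mm. It stands on four round legs, each 46 mm in diameter, from z = 0 to the seat underside, each leg's axis is inset half a diameter from the nearest pair of seat edges (so the leg's bounding box is flush with the corner).

B is an open-topped rectangular box: outside dimensions 144×260×386 mm, with a uniform wall and base thickness of 22 mm. The base is a full 144×260 slab on the floor; four walls sit on top of the base. The front and back walls (the −y and +y sides) span the full width; the two side walls fit between them.

The open box is on top of the stool.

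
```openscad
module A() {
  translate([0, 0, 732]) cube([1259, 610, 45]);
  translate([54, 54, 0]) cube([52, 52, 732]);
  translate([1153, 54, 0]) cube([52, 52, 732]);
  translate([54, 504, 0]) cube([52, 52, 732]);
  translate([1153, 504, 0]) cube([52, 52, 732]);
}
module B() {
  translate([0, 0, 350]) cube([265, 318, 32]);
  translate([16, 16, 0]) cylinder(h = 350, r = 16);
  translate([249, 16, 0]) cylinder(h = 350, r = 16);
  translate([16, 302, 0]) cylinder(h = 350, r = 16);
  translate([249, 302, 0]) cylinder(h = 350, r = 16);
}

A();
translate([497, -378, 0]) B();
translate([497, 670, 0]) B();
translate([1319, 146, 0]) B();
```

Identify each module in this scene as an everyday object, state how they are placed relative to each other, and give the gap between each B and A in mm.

Each stool's nearest face is 60 mm from the table's bounding box.

A is a table. B is a stool. Three stools sit around the table at the −y, +y, +x sides. The gap between each stool and the table is 60 mm.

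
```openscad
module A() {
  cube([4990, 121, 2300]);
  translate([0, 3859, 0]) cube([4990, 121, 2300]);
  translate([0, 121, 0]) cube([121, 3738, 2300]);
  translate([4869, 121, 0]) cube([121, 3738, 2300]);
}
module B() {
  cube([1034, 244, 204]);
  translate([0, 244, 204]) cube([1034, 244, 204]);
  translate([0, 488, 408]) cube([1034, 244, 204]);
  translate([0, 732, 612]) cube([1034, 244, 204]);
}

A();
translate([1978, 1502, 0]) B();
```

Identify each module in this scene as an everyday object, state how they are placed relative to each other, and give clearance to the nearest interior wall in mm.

A is a house frame. B is a staircase. The staircase sits inside the house frame, centred. The clearance to the nearest interior wall is 1381 mm.

Clearances: x = 1857, y = 1381; minimum 1381 mm.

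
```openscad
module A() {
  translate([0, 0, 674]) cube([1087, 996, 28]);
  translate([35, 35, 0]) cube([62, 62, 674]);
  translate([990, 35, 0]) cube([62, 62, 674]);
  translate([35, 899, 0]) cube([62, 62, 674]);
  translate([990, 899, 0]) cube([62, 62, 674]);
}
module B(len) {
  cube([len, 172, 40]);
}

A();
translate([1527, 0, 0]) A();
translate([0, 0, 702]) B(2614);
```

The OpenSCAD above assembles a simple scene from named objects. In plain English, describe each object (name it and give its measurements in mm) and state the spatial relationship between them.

A is a table with a 1087×996 mm rectangular top, 28 mm thick, top surface at z = 702 mm, supported by four 62×62 mm square legs, each inset 35 mm from the nearest pair of top edges, running from the floor.

B is a rectangular beam 2614 mm long (x), 172 mm deep (y), 40 mm thick (z).

The beam spans the tops of two tables placed 440 mm apart, resting at z = 702 mm.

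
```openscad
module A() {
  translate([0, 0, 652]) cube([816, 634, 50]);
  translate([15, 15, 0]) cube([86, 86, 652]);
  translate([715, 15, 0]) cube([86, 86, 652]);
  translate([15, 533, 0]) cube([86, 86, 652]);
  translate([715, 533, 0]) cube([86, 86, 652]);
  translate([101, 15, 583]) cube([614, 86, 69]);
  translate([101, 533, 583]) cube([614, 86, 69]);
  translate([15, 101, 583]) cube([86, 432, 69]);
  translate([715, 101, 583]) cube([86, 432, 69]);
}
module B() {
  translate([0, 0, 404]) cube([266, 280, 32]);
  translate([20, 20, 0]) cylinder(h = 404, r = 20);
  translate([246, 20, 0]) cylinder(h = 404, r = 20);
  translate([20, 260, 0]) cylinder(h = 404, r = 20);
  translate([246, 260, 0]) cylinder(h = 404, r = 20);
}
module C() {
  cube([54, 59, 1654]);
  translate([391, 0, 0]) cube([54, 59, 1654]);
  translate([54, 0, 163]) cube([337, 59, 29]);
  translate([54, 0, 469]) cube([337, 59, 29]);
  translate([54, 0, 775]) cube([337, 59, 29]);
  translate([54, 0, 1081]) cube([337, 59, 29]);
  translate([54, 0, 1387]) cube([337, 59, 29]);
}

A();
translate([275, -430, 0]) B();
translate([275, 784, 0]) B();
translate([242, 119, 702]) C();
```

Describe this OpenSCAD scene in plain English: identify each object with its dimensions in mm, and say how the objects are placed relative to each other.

A is a rectangular dining table. The top is 816×634×50 mm with its upper surface at z = 702 mm. It stands on four 86×86 mm square legs, each inset 15 mm from the nearest pair of top edges, running from the floor to the underside of the top. Four apron rails, 86 mm thick and 69 mm tall, run between adjacent legs with their top edges flush with the underside of the top and their outer faces flush with the legs' outer faces.

B is a simple wooden stool: a rectangular seat 266 mm (x) by 280 mm (y), 32 mm thick, top face at z = 436 mm, on four round legs, each 40 mm in diameter. The legs rest on z = 0, each leg's axis is inset half a diameter from the nearest pair of seat edges (so the leg's bounding box is flush with the corner).

C is a wooden ladder with two side rails of 54×59 mm section and 1654 mm height, set 445 mm apart overall. Between them run 5 rectangular rungs (59 mm deep, 29 mm thick), front faces flush with the rails' −y face. The bottom of the first rung is 163 mm above the floor and each subsequent rung is 306 mm higher than the one below.

Two stools sit around the table at the −y, +y sides. The ladder is on top of the table.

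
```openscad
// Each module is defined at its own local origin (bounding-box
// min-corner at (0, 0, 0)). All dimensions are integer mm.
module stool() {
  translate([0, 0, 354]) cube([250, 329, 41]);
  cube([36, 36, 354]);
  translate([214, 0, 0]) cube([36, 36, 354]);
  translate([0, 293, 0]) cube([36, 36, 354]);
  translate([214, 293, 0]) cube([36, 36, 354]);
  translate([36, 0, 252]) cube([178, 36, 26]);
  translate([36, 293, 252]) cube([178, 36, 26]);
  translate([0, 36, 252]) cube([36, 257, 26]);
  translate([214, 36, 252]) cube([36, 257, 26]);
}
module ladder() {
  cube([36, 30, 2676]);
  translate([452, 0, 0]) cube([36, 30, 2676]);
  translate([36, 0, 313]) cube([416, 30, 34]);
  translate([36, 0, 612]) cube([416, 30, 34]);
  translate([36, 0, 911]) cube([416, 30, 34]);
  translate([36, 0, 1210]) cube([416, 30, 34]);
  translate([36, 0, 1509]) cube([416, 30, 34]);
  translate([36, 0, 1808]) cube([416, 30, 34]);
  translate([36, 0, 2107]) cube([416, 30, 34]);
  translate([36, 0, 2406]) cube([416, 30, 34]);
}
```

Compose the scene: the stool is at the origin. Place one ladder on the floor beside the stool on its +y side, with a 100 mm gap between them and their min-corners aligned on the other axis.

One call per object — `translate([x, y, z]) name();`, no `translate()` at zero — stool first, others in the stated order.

stool();
translate([0, 429, 0]) ladder();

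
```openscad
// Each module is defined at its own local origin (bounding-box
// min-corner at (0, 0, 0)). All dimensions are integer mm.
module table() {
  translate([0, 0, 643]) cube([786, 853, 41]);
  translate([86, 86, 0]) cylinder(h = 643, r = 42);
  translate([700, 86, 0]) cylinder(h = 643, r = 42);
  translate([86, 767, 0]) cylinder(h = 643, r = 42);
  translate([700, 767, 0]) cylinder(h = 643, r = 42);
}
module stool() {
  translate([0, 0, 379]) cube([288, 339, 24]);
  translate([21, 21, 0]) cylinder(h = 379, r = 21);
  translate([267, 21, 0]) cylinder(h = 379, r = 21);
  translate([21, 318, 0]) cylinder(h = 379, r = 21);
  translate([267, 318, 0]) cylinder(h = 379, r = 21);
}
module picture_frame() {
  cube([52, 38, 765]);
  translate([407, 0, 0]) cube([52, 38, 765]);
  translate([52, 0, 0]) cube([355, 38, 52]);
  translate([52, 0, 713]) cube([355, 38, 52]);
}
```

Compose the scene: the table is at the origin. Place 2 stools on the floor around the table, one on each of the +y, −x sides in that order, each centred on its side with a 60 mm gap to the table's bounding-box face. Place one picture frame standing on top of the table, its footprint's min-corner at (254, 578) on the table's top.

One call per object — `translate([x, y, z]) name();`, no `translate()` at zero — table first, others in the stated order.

table();
translate([249, 913, 0]) stool();
translate([-348, 257, 0]) stool();
translate([254, 578, 684]) picture_frame();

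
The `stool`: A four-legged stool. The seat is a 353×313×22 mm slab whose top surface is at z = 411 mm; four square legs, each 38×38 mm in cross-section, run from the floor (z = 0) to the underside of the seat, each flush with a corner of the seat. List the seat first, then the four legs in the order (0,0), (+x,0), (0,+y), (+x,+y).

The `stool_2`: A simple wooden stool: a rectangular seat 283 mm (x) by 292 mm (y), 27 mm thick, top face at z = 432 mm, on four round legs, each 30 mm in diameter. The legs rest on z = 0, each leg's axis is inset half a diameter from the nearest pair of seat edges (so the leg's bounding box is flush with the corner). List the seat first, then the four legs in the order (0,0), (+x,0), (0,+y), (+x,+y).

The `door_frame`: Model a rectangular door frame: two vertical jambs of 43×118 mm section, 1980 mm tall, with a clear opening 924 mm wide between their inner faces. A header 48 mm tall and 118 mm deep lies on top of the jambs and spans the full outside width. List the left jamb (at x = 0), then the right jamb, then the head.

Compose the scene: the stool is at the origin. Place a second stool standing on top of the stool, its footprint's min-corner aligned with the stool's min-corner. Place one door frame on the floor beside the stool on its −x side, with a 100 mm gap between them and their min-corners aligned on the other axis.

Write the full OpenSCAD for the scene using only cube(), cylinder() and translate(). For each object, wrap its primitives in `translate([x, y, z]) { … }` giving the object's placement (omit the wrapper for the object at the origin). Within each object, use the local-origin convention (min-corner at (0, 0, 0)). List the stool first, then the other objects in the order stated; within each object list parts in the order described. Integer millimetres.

translate([0, 0, 389]) cube([353, 313, 22]);
cube([38, 38, 389]);
translate([315, 0, 0]) cube([38, 38, 389]);
translate([0, 275, 0]) cube([38, 38, 389]);
translate([315, 275, 0]) cube([38, 38, 389]);
translate([0, 0, 411]) {
  translate([0, 0, 405]) cube([283, 292, 27]);
  translate([15, 15, 0]) cylinder(h = 405, r = 15);
  translate([268, 15, 0]) cylinder(h = 405, r = 15);
  translate([15, 277, 0]) cylinder(h = 405, r = 15);
  translate([268, 277, 0]) cylinder(h = 405, r = 15);
}
translate([-1110, 0, 0]) {
  cube([43, 118, 1980]);
  translate([967, 0, 0]) cube([43, 118, 1980]);
  translate([0, 0, 1980]) cube([1010, 118, 48]);
}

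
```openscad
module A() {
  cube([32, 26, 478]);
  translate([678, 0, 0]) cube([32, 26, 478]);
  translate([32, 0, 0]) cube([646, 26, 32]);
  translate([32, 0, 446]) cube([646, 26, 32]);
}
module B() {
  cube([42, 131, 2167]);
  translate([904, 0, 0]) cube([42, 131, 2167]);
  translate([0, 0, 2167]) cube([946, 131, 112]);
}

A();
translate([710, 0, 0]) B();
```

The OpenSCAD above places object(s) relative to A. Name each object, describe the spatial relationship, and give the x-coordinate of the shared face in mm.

The picture frame's +x face and the door frame's −x face are both at x = 710 mm.

A is a picture frame. B is a door frame. The door frame is against the picture frame's +x side, with their −y faces flush. The x-coordinate of the shared face is 710 mm.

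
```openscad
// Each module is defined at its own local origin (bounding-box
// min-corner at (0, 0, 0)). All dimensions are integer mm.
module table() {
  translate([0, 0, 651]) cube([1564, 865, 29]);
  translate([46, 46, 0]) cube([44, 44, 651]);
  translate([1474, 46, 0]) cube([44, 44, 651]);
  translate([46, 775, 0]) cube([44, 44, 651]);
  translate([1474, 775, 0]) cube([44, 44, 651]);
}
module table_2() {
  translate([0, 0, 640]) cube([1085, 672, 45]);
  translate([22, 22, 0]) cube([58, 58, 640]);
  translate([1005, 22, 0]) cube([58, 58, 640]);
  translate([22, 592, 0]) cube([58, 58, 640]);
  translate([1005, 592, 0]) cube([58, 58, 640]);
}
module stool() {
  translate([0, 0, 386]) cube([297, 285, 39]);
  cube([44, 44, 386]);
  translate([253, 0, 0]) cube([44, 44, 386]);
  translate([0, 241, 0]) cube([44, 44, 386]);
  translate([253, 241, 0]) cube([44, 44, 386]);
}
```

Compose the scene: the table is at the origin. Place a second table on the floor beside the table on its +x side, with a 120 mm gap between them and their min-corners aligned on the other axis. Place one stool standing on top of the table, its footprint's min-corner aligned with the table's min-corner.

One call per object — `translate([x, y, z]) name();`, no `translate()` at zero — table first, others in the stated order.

table();
translate([1684, 0, 0]) table_2();
translate([0, 0, 680]) stool();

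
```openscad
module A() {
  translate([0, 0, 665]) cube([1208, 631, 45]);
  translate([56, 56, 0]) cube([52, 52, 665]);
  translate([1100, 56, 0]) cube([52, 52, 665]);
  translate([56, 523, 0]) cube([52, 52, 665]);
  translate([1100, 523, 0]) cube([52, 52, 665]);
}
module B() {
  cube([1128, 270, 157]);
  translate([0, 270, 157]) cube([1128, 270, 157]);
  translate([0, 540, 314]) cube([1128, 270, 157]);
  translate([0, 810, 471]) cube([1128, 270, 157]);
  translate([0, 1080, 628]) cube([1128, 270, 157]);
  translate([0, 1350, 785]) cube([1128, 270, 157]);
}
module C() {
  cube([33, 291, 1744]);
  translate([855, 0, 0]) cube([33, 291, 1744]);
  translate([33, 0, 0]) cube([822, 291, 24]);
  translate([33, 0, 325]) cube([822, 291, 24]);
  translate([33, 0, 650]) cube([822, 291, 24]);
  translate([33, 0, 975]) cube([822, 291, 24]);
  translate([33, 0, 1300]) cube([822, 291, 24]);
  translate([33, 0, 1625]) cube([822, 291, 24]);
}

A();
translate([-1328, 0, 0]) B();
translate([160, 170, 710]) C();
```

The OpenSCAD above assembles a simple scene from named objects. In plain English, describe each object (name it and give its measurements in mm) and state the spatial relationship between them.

A is a table: top 1208 mm (x) × 631 mm (y), 45 mm thick, upper face at z = 710 mm, on four 52×52 mm square legs, each inset 56 mm from the nearest pair of top edges, running from z = 0 to the bottom of the top.

B is a straight staircase of 6 solid steps. Each step is 1128 mm wide (x), 270 mm deep (y, the going) and 157 mm tall (the rise). The first step rests on the floor; each subsequent step sits one going further in +y and one rise higher in +z, directly behind and above the previous step with no overlap.

C is an open bookshelf. Two side panels, each 33 mm thick, 291 mm deep and 1744 mm tall, stand 888 mm apart (outside-to-outside). Between them sit 6 shelves, each 24 mm thick and 291 mm deep, spanning the full gap between the sides. The bottom shelf rests on the floor (its underside at z = 0) and the clear gap between one shelf's top and the next shelf's underside is 301 mm.

The staircase is on the floor beside the table on its −x side. The bookshelf is on top of the table, centred.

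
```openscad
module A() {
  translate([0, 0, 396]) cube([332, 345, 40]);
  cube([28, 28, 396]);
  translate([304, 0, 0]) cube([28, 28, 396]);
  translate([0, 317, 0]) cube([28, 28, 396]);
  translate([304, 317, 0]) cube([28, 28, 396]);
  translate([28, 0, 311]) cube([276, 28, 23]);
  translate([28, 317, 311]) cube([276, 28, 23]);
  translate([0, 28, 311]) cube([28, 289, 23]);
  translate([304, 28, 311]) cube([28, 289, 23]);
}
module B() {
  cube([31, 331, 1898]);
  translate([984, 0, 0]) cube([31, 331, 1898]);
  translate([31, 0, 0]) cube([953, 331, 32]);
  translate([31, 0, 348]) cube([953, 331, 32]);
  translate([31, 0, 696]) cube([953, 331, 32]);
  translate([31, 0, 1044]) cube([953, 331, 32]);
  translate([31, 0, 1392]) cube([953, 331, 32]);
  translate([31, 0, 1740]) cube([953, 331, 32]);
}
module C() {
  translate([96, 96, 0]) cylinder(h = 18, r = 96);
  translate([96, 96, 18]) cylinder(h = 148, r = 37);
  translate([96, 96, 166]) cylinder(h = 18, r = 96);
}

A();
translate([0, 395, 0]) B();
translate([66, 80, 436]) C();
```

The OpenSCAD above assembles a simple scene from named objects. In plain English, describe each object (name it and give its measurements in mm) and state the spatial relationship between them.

A is a simple wooden stool: a rectangular seat 332 mm (x) by 345 mm (y), 40 mm thick, top face at z = 436 mm, on four square legs, each 28×28 mm in cross-section. The legs rest on z = 0, each flush with a corner of the seat. Four stretchers, 28 mm wide and 23 mm tall, connect adjacent legs with their undersides at z = 311 mm, each running between the inner faces of the legs it joins and aligned with the legs' outer faces on the other axis.

B is a bookshelf 1015 mm wide overall, 331 mm deep and 1898 mm tall. The two sides are 31 mm thick vertical panels. 6 horizontal shelves of 32 mm thickness span between the inner faces of the sides; the lowest shelf sits on the floor and shelves are stacked with a clear vertical gap of 316 mm between each pair.

C is a spool: two coaxial disc flanges of radius 96 mm and thickness 18 mm, joined by a core cylinder of radius 37 mm and height 148 mm. The lower flange rests on z = 0 and the three cylinders share a vertical axis.

The bookshelf is on the floor beside the stool on its +y side. The spool is on top of the stool.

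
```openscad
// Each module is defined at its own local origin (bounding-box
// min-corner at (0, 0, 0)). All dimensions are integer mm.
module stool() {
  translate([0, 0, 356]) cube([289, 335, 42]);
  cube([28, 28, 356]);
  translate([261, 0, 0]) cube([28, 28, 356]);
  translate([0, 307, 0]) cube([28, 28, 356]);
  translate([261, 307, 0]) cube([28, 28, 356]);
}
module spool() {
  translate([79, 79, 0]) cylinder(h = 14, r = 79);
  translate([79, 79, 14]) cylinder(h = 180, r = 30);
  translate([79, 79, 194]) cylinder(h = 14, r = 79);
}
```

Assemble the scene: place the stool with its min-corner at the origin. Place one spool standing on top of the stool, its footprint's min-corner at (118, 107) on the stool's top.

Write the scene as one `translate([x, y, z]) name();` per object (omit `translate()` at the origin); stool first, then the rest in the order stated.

stool();
translate([118, 107, 398]) spool();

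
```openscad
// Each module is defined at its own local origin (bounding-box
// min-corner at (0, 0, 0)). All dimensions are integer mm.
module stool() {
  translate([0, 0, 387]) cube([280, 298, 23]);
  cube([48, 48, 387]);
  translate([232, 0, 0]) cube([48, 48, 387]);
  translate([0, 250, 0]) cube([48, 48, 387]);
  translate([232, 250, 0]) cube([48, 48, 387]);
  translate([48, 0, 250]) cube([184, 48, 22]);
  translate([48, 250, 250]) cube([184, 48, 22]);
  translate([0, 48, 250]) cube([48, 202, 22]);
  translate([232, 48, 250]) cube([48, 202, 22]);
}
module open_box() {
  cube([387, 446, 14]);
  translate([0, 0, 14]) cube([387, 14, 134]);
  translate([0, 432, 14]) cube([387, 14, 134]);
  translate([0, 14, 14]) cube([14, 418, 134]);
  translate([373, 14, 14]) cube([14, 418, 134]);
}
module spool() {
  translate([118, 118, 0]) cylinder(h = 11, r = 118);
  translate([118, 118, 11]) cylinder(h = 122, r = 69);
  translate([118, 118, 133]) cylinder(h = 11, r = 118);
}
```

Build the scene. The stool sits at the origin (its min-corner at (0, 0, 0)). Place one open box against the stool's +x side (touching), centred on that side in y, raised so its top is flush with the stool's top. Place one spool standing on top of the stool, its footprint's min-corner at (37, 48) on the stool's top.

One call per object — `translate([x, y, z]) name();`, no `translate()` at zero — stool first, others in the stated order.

stool();
translate([280, -74, 262]) open_box();
translate([37, 48, 410]) spool();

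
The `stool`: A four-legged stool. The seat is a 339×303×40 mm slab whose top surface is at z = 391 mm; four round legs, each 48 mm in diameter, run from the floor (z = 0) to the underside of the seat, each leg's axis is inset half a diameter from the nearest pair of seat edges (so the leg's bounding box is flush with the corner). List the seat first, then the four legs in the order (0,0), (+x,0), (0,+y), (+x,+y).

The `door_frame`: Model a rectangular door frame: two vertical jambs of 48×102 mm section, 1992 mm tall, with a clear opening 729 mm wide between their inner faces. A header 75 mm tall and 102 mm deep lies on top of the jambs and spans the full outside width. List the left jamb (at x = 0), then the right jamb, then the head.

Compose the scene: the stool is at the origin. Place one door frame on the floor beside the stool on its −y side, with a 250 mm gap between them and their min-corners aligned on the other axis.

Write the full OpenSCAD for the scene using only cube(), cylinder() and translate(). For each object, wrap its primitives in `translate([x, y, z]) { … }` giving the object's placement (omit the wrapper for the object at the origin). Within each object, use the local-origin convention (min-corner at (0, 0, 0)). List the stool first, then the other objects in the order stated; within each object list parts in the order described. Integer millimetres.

translate([0, 0, 351]) cube([339, 303, 40]);
translate([24, 24, 0]) cylinder(h = 351, r = 24);
translate([315, 24, 0]) cylinder(h = 351, r = 24);
translate([24, 279, 0]) cylinder(h = 351, r = 24);
translate([315, 279, 0]) cylinder(h = 351, r = 24);
translate([0, -352, 0]) {
  cube([48, 102, 1992]);
  translate([777, 0, 0]) cube([48, 102, 1992]);
  translate([0, 0, 1992]) cube([825, 102, 75]);
}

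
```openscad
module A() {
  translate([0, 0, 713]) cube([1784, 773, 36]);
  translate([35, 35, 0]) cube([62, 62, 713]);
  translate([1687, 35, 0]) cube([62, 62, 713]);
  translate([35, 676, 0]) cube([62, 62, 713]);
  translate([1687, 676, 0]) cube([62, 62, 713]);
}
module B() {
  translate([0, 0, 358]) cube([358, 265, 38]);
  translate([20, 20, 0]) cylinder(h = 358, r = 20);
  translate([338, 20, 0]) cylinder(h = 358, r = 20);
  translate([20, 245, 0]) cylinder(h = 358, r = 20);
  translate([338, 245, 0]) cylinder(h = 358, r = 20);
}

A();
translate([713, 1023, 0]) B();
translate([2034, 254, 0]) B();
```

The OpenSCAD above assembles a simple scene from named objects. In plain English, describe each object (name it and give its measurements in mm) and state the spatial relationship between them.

A is a table with a 1784×773 mm rectangular top, 36 mm thick, top surface at z = 749 mm, supported by four 62×62 mm square legs, each inset 35 mm from the nearest pair of top edges, running from the floor.

B is a four-legged stool. The seat is 358×265 mm, 38 mm thick, top at z = 396 mm. It stands on four round legs, each 40 mm in diameter, from z = 0 to the seat underside, each leg's axis is inset half a diameter from the nearest pair of seat edges (so the leg's bounding box is flush with the corner).

Two stools sit around the table at the +y, +x sides.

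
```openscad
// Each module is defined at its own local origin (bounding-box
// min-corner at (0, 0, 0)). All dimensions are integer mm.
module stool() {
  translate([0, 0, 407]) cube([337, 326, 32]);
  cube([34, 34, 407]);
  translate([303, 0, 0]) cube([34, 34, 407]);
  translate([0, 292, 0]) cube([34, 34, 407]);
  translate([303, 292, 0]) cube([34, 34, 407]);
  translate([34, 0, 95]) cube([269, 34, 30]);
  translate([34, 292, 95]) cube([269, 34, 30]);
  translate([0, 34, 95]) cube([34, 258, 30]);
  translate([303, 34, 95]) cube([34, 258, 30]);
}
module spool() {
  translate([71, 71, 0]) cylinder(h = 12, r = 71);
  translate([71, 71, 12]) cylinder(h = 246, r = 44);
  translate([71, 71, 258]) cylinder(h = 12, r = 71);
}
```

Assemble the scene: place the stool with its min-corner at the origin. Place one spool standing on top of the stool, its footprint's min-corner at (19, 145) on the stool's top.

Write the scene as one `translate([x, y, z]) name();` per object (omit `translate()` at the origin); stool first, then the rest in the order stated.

stool();
translate([19, 145, 439]) spool();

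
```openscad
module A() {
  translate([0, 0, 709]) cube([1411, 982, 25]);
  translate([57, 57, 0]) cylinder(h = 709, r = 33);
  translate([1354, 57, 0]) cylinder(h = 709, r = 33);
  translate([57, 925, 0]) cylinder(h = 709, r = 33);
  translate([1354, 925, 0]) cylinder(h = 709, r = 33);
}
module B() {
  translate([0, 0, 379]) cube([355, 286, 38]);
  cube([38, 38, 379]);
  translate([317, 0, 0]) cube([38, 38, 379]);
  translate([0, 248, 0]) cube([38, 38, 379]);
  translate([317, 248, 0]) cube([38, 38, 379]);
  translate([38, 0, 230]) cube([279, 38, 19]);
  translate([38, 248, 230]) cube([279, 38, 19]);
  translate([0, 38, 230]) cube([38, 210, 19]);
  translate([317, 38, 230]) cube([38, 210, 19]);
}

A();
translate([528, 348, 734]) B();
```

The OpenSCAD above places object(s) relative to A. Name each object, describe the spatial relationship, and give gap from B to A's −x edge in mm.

A is a table. B is a stool. The stool is on top of the table, centred. The gap from the stool to the table's −x edge is 528 mm.

The stool's min-x is at 528; the table's min-x is 0; gap = 528 mm.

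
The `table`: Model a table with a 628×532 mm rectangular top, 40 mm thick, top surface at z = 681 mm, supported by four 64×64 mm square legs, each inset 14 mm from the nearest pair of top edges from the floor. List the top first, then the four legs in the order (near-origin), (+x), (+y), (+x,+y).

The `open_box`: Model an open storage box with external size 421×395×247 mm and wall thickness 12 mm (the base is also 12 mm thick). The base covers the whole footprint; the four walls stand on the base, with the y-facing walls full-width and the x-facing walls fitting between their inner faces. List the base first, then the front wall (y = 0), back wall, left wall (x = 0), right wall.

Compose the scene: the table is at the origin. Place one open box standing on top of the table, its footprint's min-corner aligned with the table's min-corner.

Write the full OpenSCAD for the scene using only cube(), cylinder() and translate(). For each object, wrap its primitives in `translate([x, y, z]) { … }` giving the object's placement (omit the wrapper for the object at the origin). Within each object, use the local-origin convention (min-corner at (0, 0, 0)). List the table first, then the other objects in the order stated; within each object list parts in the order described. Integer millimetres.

translate([0, 0, 641]) cube([628, 532, 40]);
translate([14, 14, 0]) cube([64, 64, 641]);
translate([550, 14, 0]) cube([64, 64, 641]);
translate([14, 454, 0]) cube([64, 64, 641]);
translate([550, 454, 0]) cube([64, 64, 641]);
translate([0, 0, 681]) {
  cube([421, 395, 12]);
  translate([0, 0, 12]) cube([421, 12, 235]);
  translate([0, 383, 12]) cube([421, 12, 235]);
  translate([0, 12, 12]) cube([12, 371, 235]);
  translate([409, 12, 12]) cube([12, 371, 235]);
}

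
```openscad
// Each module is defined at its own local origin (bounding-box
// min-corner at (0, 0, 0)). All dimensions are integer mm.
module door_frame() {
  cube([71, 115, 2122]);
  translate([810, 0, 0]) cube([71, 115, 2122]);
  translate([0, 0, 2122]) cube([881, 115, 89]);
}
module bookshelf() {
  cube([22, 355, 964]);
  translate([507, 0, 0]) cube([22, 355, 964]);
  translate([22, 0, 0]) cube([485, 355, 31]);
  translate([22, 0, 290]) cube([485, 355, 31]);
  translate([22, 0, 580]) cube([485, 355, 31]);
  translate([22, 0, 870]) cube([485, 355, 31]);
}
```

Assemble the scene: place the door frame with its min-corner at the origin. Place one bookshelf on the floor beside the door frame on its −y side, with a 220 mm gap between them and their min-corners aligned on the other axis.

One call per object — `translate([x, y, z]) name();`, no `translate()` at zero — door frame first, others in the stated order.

door_frame();
translate([0, -575, 0]) bookshelf();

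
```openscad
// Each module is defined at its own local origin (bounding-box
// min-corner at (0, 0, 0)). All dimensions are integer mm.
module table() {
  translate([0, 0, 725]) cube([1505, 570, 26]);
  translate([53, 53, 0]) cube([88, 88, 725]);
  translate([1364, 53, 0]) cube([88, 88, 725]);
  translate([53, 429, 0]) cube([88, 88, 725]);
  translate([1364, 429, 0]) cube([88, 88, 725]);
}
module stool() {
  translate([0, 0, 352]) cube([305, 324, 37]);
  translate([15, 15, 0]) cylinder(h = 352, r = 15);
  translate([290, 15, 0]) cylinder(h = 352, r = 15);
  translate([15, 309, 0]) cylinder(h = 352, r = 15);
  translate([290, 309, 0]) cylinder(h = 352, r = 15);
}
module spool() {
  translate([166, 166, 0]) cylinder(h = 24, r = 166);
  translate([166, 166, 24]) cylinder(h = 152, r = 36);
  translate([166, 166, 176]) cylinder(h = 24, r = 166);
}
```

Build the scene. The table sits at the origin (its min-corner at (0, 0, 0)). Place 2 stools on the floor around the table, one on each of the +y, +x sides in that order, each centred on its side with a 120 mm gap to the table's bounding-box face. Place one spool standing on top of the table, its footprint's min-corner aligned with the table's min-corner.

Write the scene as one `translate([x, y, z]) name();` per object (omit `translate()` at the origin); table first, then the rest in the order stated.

table();
translate([600, 690, 0]) stool();
translate([1625, 123, 0]) stool();
translate([0, 0, 751]) spool();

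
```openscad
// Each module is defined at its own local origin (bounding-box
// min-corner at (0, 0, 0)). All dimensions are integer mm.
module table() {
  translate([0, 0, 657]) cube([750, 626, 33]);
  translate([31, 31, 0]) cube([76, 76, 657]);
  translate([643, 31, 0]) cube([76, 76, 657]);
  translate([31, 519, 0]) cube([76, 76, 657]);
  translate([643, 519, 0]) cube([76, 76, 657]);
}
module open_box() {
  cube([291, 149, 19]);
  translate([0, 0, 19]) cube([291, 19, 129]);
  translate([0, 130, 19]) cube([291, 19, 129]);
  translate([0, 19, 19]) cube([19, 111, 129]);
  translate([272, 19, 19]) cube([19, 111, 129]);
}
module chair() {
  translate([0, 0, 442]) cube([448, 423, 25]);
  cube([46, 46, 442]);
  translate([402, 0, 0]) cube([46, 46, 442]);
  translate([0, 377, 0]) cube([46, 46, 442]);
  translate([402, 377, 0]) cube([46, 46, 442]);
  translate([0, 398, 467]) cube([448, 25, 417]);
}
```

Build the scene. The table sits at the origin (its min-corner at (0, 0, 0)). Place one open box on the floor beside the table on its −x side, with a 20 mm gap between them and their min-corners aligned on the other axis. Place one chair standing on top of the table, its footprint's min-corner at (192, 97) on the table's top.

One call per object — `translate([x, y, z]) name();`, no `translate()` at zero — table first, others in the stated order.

table();
translate([-311, 0, 0]) open_box();
translate([192, 97, 690]) chair();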